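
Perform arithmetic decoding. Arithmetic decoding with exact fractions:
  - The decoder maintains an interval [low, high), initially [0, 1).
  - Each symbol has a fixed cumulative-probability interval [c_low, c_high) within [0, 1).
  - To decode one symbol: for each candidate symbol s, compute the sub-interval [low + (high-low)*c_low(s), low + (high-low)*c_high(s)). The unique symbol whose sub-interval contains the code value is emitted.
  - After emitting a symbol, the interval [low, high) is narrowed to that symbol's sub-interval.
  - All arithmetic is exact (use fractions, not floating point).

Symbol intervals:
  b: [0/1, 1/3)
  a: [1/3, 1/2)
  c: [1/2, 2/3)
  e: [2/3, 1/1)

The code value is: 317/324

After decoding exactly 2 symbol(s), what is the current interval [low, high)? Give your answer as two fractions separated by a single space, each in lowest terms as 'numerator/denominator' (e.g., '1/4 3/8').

Answer: 8/9 1/1

Derivation:
Step 1: interval [0/1, 1/1), width = 1/1 - 0/1 = 1/1
  'b': [0/1 + 1/1*0/1, 0/1 + 1/1*1/3) = [0/1, 1/3)
  'a': [0/1 + 1/1*1/3, 0/1 + 1/1*1/2) = [1/3, 1/2)
  'c': [0/1 + 1/1*1/2, 0/1 + 1/1*2/3) = [1/2, 2/3)
  'e': [0/1 + 1/1*2/3, 0/1 + 1/1*1/1) = [2/3, 1/1) <- contains code 317/324
  emit 'e', narrow to [2/3, 1/1)
Step 2: interval [2/3, 1/1), width = 1/1 - 2/3 = 1/3
  'b': [2/3 + 1/3*0/1, 2/3 + 1/3*1/3) = [2/3, 7/9)
  'a': [2/3 + 1/3*1/3, 2/3 + 1/3*1/2) = [7/9, 5/6)
  'c': [2/3 + 1/3*1/2, 2/3 + 1/3*2/3) = [5/6, 8/9)
  'e': [2/3 + 1/3*2/3, 2/3 + 1/3*1/1) = [8/9, 1/1) <- contains code 317/324
  emit 'e', narrow to [8/9, 1/1)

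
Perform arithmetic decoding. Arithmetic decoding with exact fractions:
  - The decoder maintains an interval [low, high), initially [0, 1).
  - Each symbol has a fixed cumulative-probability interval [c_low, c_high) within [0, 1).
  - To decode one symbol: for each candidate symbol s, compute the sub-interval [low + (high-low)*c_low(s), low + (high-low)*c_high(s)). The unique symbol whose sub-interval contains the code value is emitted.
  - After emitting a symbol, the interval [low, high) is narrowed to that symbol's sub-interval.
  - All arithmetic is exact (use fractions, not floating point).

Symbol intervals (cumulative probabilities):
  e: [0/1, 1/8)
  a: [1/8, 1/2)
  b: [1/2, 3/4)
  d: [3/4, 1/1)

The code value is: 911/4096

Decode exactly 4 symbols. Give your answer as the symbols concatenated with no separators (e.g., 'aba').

Answer: aaab

Derivation:
Step 1: interval [0/1, 1/1), width = 1/1 - 0/1 = 1/1
  'e': [0/1 + 1/1*0/1, 0/1 + 1/1*1/8) = [0/1, 1/8)
  'a': [0/1 + 1/1*1/8, 0/1 + 1/1*1/2) = [1/8, 1/2) <- contains code 911/4096
  'b': [0/1 + 1/1*1/2, 0/1 + 1/1*3/4) = [1/2, 3/4)
  'd': [0/1 + 1/1*3/4, 0/1 + 1/1*1/1) = [3/4, 1/1)
  emit 'a', narrow to [1/8, 1/2)
Step 2: interval [1/8, 1/2), width = 1/2 - 1/8 = 3/8
  'e': [1/8 + 3/8*0/1, 1/8 + 3/8*1/8) = [1/8, 11/64)
  'a': [1/8 + 3/8*1/8, 1/8 + 3/8*1/2) = [11/64, 5/16) <- contains code 911/4096
  'b': [1/8 + 3/8*1/2, 1/8 + 3/8*3/4) = [5/16, 13/32)
  'd': [1/8 + 3/8*3/4, 1/8 + 3/8*1/1) = [13/32, 1/2)
  emit 'a', narrow to [11/64, 5/16)
Step 3: interval [11/64, 5/16), width = 5/16 - 11/64 = 9/64
  'e': [11/64 + 9/64*0/1, 11/64 + 9/64*1/8) = [11/64, 97/512)
  'a': [11/64 + 9/64*1/8, 11/64 + 9/64*1/2) = [97/512, 31/128) <- contains code 911/4096
  'b': [11/64 + 9/64*1/2, 11/64 + 9/64*3/4) = [31/128, 71/256)
  'd': [11/64 + 9/64*3/4, 11/64 + 9/64*1/1) = [71/256, 5/16)
  emit 'a', narrow to [97/512, 31/128)
Step 4: interval [97/512, 31/128), width = 31/128 - 97/512 = 27/512
  'e': [97/512 + 27/512*0/1, 97/512 + 27/512*1/8) = [97/512, 803/4096)
  'a': [97/512 + 27/512*1/8, 97/512 + 27/512*1/2) = [803/4096, 221/1024)
  'b': [97/512 + 27/512*1/2, 97/512 + 27/512*3/4) = [221/1024, 469/2048) <- contains code 911/4096
  'd': [97/512 + 27/512*3/4, 97/512 + 27/512*1/1) = [469/2048, 31/128)
  emit 'b', narrow to [221/1024, 469/2048)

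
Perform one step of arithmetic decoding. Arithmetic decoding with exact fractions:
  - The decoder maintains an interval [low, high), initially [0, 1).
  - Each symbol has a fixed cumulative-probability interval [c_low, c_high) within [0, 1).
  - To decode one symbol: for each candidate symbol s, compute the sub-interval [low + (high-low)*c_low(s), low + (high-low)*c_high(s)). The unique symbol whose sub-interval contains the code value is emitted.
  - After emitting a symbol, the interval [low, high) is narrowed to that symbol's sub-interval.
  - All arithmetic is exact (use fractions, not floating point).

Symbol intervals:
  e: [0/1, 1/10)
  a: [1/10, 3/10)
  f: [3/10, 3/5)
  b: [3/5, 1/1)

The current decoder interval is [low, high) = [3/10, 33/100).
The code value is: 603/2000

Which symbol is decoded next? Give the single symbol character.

Answer: e

Derivation:
Interval width = high − low = 33/100 − 3/10 = 3/100
Scaled code = (code − low) / width = (603/2000 − 3/10) / 3/100 = 1/20
  e: [0/1, 1/10) ← scaled code falls here ✓
  a: [1/10, 3/10) 
  f: [3/10, 3/5) 
  b: [3/5, 1/1) 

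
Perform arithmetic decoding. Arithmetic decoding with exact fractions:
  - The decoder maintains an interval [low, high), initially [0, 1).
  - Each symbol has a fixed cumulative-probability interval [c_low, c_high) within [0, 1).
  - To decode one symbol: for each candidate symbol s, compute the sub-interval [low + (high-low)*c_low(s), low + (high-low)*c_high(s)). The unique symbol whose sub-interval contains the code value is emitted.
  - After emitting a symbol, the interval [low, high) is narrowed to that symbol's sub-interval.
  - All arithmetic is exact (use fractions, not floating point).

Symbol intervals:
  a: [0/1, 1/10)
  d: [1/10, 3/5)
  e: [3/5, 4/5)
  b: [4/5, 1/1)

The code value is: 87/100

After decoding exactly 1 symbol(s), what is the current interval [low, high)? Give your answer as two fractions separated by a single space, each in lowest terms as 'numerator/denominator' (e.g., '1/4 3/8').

Answer: 4/5 1/1

Derivation:
Step 1: interval [0/1, 1/1), width = 1/1 - 0/1 = 1/1
  'a': [0/1 + 1/1*0/1, 0/1 + 1/1*1/10) = [0/1, 1/10)
  'd': [0/1 + 1/1*1/10, 0/1 + 1/1*3/5) = [1/10, 3/5)
  'e': [0/1 + 1/1*3/5, 0/1 + 1/1*4/5) = [3/5, 4/5)
  'b': [0/1 + 1/1*4/5, 0/1 + 1/1*1/1) = [4/5, 1/1) <- contains code 87/100
  emit 'b', narrow to [4/5, 1/1)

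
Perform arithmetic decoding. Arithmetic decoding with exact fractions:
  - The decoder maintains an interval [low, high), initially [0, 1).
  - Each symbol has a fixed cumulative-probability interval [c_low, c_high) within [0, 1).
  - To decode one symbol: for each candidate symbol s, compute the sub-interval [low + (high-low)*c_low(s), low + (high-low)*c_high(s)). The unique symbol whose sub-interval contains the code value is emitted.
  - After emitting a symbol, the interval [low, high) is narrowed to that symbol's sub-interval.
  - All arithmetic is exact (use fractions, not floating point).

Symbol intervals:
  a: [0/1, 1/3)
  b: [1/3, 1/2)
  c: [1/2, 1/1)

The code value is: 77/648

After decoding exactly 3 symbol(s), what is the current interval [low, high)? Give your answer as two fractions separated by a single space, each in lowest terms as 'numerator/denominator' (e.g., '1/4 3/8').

Step 1: interval [0/1, 1/1), width = 1/1 - 0/1 = 1/1
  'a': [0/1 + 1/1*0/1, 0/1 + 1/1*1/3) = [0/1, 1/3) <- contains code 77/648
  'b': [0/1 + 1/1*1/3, 0/1 + 1/1*1/2) = [1/3, 1/2)
  'c': [0/1 + 1/1*1/2, 0/1 + 1/1*1/1) = [1/2, 1/1)
  emit 'a', narrow to [0/1, 1/3)
Step 2: interval [0/1, 1/3), width = 1/3 - 0/1 = 1/3
  'a': [0/1 + 1/3*0/1, 0/1 + 1/3*1/3) = [0/1, 1/9)
  'b': [0/1 + 1/3*1/3, 0/1 + 1/3*1/2) = [1/9, 1/6) <- contains code 77/648
  'c': [0/1 + 1/3*1/2, 0/1 + 1/3*1/1) = [1/6, 1/3)
  emit 'b', narrow to [1/9, 1/6)
Step 3: interval [1/9, 1/6), width = 1/6 - 1/9 = 1/18
  'a': [1/9 + 1/18*0/1, 1/9 + 1/18*1/3) = [1/9, 7/54) <- contains code 77/648
  'b': [1/9 + 1/18*1/3, 1/9 + 1/18*1/2) = [7/54, 5/36)
  'c': [1/9 + 1/18*1/2, 1/9 + 1/18*1/1) = [5/36, 1/6)
  emit 'a', narrow to [1/9, 7/54)

Answer: 1/9 7/54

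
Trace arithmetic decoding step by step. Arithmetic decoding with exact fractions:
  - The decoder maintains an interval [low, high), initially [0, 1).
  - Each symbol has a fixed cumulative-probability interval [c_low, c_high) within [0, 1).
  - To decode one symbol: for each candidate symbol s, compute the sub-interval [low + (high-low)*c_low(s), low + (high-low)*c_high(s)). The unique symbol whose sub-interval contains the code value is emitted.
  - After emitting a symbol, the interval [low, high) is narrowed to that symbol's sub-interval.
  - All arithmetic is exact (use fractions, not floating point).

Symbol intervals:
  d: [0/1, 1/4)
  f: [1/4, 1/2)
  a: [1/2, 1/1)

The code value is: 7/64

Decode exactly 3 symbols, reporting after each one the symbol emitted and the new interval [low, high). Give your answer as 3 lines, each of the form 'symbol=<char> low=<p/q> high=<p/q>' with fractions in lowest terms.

Answer: symbol=d low=0/1 high=1/4
symbol=f low=1/16 high=1/8
symbol=a low=3/32 high=1/8

Derivation:
Step 1: interval [0/1, 1/1), width = 1/1 - 0/1 = 1/1
  'd': [0/1 + 1/1*0/1, 0/1 + 1/1*1/4) = [0/1, 1/4) <- contains code 7/64
  'f': [0/1 + 1/1*1/4, 0/1 + 1/1*1/2) = [1/4, 1/2)
  'a': [0/1 + 1/1*1/2, 0/1 + 1/1*1/1) = [1/2, 1/1)
  emit 'd', narrow to [0/1, 1/4)
Step 2: interval [0/1, 1/4), width = 1/4 - 0/1 = 1/4
  'd': [0/1 + 1/4*0/1, 0/1 + 1/4*1/4) = [0/1, 1/16)
  'f': [0/1 + 1/4*1/4, 0/1 + 1/4*1/2) = [1/16, 1/8) <- contains code 7/64
  'a': [0/1 + 1/4*1/2, 0/1 + 1/4*1/1) = [1/8, 1/4)
  emit 'f', narrow to [1/16, 1/8)
Step 3: interval [1/16, 1/8), width = 1/8 - 1/16 = 1/16
  'd': [1/16 + 1/16*0/1, 1/16 + 1/16*1/4) = [1/16, 5/64)
  'f': [1/16 + 1/16*1/4, 1/16 + 1/16*1/2) = [5/64, 3/32)
  'a': [1/16 + 1/16*1/2, 1/16 + 1/16*1/1) = [3/32, 1/8) <- contains code 7/64
  emit 'a', narrow to [3/32, 1/8)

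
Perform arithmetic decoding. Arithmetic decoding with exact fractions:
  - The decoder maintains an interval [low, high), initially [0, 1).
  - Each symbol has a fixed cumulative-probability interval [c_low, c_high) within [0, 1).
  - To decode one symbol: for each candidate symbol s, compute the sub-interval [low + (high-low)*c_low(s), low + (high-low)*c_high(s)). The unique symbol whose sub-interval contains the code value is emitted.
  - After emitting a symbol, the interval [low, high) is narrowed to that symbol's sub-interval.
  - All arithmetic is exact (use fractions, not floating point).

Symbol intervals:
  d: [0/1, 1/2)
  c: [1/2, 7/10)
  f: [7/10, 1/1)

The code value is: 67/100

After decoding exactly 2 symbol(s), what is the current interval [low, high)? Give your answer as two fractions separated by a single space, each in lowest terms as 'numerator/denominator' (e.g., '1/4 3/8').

Answer: 16/25 7/10

Derivation:
Step 1: interval [0/1, 1/1), width = 1/1 - 0/1 = 1/1
  'd': [0/1 + 1/1*0/1, 0/1 + 1/1*1/2) = [0/1, 1/2)
  'c': [0/1 + 1/1*1/2, 0/1 + 1/1*7/10) = [1/2, 7/10) <- contains code 67/100
  'f': [0/1 + 1/1*7/10, 0/1 + 1/1*1/1) = [7/10, 1/1)
  emit 'c', narrow to [1/2, 7/10)
Step 2: interval [1/2, 7/10), width = 7/10 - 1/2 = 1/5
  'd': [1/2 + 1/5*0/1, 1/2 + 1/5*1/2) = [1/2, 3/5)
  'c': [1/2 + 1/5*1/2, 1/2 + 1/5*7/10) = [3/5, 16/25)
  'f': [1/2 + 1/5*7/10, 1/2 + 1/5*1/1) = [16/25, 7/10) <- contains code 67/100
  emit 'f', narrow to [16/25, 7/10)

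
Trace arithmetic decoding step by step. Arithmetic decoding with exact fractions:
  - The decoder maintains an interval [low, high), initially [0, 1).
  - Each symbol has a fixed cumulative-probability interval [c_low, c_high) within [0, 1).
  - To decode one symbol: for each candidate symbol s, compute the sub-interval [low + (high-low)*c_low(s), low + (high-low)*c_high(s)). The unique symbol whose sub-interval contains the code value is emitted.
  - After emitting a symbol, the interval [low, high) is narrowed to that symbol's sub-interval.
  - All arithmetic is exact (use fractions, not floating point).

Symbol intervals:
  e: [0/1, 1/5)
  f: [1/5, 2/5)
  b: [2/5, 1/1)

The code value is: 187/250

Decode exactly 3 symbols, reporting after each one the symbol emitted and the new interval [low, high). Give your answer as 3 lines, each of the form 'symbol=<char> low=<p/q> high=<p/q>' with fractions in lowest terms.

Step 1: interval [0/1, 1/1), width = 1/1 - 0/1 = 1/1
  'e': [0/1 + 1/1*0/1, 0/1 + 1/1*1/5) = [0/1, 1/5)
  'f': [0/1 + 1/1*1/5, 0/1 + 1/1*2/5) = [1/5, 2/5)
  'b': [0/1 + 1/1*2/5, 0/1 + 1/1*1/1) = [2/5, 1/1) <- contains code 187/250
  emit 'b', narrow to [2/5, 1/1)
Step 2: interval [2/5, 1/1), width = 1/1 - 2/5 = 3/5
  'e': [2/5 + 3/5*0/1, 2/5 + 3/5*1/5) = [2/5, 13/25)
  'f': [2/5 + 3/5*1/5, 2/5 + 3/5*2/5) = [13/25, 16/25)
  'b': [2/5 + 3/5*2/5, 2/5 + 3/5*1/1) = [16/25, 1/1) <- contains code 187/250
  emit 'b', narrow to [16/25, 1/1)
Step 3: interval [16/25, 1/1), width = 1/1 - 16/25 = 9/25
  'e': [16/25 + 9/25*0/1, 16/25 + 9/25*1/5) = [16/25, 89/125)
  'f': [16/25 + 9/25*1/5, 16/25 + 9/25*2/5) = [89/125, 98/125) <- contains code 187/250
  'b': [16/25 + 9/25*2/5, 16/25 + 9/25*1/1) = [98/125, 1/1)
  emit 'f', narrow to [89/125, 98/125)

Answer: symbol=b low=2/5 high=1/1
symbol=b low=16/25 high=1/1
symbol=f low=89/125 high=98/125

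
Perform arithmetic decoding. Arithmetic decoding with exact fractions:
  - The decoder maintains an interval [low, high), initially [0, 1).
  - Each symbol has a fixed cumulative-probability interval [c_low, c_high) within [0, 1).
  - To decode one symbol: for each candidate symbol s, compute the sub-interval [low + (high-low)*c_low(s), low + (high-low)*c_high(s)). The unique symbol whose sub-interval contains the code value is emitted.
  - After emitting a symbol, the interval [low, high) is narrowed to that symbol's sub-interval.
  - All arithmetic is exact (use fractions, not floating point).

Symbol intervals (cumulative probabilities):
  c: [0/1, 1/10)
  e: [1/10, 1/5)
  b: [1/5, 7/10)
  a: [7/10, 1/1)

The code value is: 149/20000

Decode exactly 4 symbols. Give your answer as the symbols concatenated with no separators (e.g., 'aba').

Step 1: interval [0/1, 1/1), width = 1/1 - 0/1 = 1/1
  'c': [0/1 + 1/1*0/1, 0/1 + 1/1*1/10) = [0/1, 1/10) <- contains code 149/20000
  'e': [0/1 + 1/1*1/10, 0/1 + 1/1*1/5) = [1/10, 1/5)
  'b': [0/1 + 1/1*1/5, 0/1 + 1/1*7/10) = [1/5, 7/10)
  'a': [0/1 + 1/1*7/10, 0/1 + 1/1*1/1) = [7/10, 1/1)
  emit 'c', narrow to [0/1, 1/10)
Step 2: interval [0/1, 1/10), width = 1/10 - 0/1 = 1/10
  'c': [0/1 + 1/10*0/1, 0/1 + 1/10*1/10) = [0/1, 1/100) <- contains code 149/20000
  'e': [0/1 + 1/10*1/10, 0/1 + 1/10*1/5) = [1/100, 1/50)
  'b': [0/1 + 1/10*1/5, 0/1 + 1/10*7/10) = [1/50, 7/100)
  'a': [0/1 + 1/10*7/10, 0/1 + 1/10*1/1) = [7/100, 1/10)
  emit 'c', narrow to [0/1, 1/100)
Step 3: interval [0/1, 1/100), width = 1/100 - 0/1 = 1/100
  'c': [0/1 + 1/100*0/1, 0/1 + 1/100*1/10) = [0/1, 1/1000)
  'e': [0/1 + 1/100*1/10, 0/1 + 1/100*1/5) = [1/1000, 1/500)
  'b': [0/1 + 1/100*1/5, 0/1 + 1/100*7/10) = [1/500, 7/1000)
  'a': [0/1 + 1/100*7/10, 0/1 + 1/100*1/1) = [7/1000, 1/100) <- contains code 149/20000
  emit 'a', narrow to [7/1000, 1/100)
Step 4: interval [7/1000, 1/100), width = 1/100 - 7/1000 = 3/1000
  'c': [7/1000 + 3/1000*0/1, 7/1000 + 3/1000*1/10) = [7/1000, 73/10000)
  'e': [7/1000 + 3/1000*1/10, 7/1000 + 3/1000*1/5) = [73/10000, 19/2500) <- contains code 149/20000
  'b': [7/1000 + 3/1000*1/5, 7/1000 + 3/1000*7/10) = [19/2500, 91/10000)
  'a': [7/1000 + 3/1000*7/10, 7/1000 + 3/1000*1/1) = [91/10000, 1/100)
  emit 'e', narrow to [73/10000, 19/2500)

Answer: ccae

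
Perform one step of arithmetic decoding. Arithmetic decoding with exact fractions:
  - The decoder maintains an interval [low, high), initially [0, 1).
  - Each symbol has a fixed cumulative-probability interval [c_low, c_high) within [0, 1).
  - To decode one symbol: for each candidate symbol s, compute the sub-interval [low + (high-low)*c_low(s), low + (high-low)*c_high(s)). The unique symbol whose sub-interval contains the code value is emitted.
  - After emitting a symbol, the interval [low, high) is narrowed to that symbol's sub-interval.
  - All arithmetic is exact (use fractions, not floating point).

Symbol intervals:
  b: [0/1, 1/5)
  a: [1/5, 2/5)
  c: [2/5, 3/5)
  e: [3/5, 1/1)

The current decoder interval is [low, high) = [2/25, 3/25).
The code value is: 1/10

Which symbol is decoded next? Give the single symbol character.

Interval width = high − low = 3/25 − 2/25 = 1/25
Scaled code = (code − low) / width = (1/10 − 2/25) / 1/25 = 1/2
  b: [0/1, 1/5) 
  a: [1/5, 2/5) 
  c: [2/5, 3/5) ← scaled code falls here ✓
  e: [3/5, 1/1) 

Answer: c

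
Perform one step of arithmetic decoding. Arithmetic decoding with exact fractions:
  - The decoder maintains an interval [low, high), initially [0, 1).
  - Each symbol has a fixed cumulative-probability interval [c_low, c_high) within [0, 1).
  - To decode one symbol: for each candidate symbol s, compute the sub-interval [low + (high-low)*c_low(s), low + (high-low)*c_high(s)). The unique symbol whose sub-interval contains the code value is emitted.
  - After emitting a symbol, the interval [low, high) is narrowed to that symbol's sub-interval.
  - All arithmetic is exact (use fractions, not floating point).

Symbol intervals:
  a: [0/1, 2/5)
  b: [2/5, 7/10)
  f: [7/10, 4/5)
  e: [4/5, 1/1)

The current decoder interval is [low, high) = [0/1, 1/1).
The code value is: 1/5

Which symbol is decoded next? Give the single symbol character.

Interval width = high − low = 1/1 − 0/1 = 1/1
Scaled code = (code − low) / width = (1/5 − 0/1) / 1/1 = 1/5
  a: [0/1, 2/5) ← scaled code falls here ✓
  b: [2/5, 7/10) 
  f: [7/10, 4/5) 
  e: [4/5, 1/1) 

Answer: a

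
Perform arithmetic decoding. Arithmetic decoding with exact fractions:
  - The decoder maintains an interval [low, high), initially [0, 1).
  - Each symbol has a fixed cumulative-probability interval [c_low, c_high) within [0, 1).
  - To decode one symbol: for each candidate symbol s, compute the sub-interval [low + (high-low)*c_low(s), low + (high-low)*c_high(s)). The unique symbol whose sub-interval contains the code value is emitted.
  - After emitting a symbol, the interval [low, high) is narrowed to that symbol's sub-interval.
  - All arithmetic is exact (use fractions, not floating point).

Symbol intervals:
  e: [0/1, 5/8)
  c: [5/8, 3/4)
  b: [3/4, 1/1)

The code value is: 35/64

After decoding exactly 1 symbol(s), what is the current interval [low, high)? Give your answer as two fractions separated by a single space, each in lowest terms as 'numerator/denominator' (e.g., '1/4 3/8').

Answer: 0/1 5/8

Derivation:
Step 1: interval [0/1, 1/1), width = 1/1 - 0/1 = 1/1
  'e': [0/1 + 1/1*0/1, 0/1 + 1/1*5/8) = [0/1, 5/8) <- contains code 35/64
  'c': [0/1 + 1/1*5/8, 0/1 + 1/1*3/4) = [5/8, 3/4)
  'b': [0/1 + 1/1*3/4, 0/1 + 1/1*1/1) = [3/4, 1/1)
  emit 'e', narrow to [0/1, 5/8)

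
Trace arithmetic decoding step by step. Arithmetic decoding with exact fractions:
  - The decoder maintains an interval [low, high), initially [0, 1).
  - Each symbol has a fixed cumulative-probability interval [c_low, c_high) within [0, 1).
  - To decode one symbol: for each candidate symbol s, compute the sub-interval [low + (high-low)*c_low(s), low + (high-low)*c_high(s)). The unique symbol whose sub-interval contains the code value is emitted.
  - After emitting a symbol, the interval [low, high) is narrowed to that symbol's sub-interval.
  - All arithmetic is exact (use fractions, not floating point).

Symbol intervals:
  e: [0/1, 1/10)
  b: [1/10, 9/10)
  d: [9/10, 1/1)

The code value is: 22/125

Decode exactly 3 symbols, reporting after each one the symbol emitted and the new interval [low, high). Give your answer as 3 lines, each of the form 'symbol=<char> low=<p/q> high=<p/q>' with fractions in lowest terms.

Answer: symbol=b low=1/10 high=9/10
symbol=e low=1/10 high=9/50
symbol=d low=43/250 high=9/50

Derivation:
Step 1: interval [0/1, 1/1), width = 1/1 - 0/1 = 1/1
  'e': [0/1 + 1/1*0/1, 0/1 + 1/1*1/10) = [0/1, 1/10)
  'b': [0/1 + 1/1*1/10, 0/1 + 1/1*9/10) = [1/10, 9/10) <- contains code 22/125
  'd': [0/1 + 1/1*9/10, 0/1 + 1/1*1/1) = [9/10, 1/1)
  emit 'b', narrow to [1/10, 9/10)
Step 2: interval [1/10, 9/10), width = 9/10 - 1/10 = 4/5
  'e': [1/10 + 4/5*0/1, 1/10 + 4/5*1/10) = [1/10, 9/50) <- contains code 22/125
  'b': [1/10 + 4/5*1/10, 1/10 + 4/5*9/10) = [9/50, 41/50)
  'd': [1/10 + 4/5*9/10, 1/10 + 4/5*1/1) = [41/50, 9/10)
  emit 'e', narrow to [1/10, 9/50)
Step 3: interval [1/10, 9/50), width = 9/50 - 1/10 = 2/25
  'e': [1/10 + 2/25*0/1, 1/10 + 2/25*1/10) = [1/10, 27/250)
  'b': [1/10 + 2/25*1/10, 1/10 + 2/25*9/10) = [27/250, 43/250)
  'd': [1/10 + 2/25*9/10, 1/10 + 2/25*1/1) = [43/250, 9/50) <- contains code 22/125
  emit 'd', narrow to [43/250, 9/50)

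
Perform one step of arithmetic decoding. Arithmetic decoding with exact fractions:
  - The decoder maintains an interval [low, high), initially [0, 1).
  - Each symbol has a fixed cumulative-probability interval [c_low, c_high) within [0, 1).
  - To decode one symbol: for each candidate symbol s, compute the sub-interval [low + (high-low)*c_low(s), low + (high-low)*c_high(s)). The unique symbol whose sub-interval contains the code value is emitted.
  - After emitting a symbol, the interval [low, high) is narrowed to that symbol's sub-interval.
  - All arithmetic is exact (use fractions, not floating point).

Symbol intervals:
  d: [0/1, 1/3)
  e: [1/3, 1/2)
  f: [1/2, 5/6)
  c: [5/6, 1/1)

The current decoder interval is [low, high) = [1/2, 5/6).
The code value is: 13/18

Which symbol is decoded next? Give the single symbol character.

Interval width = high − low = 5/6 − 1/2 = 1/3
Scaled code = (code − low) / width = (13/18 − 1/2) / 1/3 = 2/3
  d: [0/1, 1/3) 
  e: [1/3, 1/2) 
  f: [1/2, 5/6) ← scaled code falls here ✓
  c: [5/6, 1/1) 

Answer: f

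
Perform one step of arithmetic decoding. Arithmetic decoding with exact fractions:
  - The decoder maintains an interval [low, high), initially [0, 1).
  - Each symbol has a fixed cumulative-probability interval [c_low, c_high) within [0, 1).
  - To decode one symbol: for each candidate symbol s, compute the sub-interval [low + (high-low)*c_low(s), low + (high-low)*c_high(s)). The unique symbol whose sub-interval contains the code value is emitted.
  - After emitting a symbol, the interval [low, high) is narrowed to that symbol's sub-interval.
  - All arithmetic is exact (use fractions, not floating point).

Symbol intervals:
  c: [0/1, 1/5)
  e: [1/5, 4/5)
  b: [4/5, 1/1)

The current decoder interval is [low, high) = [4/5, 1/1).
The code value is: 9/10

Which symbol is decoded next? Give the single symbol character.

Interval width = high − low = 1/1 − 4/5 = 1/5
Scaled code = (code − low) / width = (9/10 − 4/5) / 1/5 = 1/2
  c: [0/1, 1/5) 
  e: [1/5, 4/5) ← scaled code falls here ✓
  b: [4/5, 1/1) 

Answer: e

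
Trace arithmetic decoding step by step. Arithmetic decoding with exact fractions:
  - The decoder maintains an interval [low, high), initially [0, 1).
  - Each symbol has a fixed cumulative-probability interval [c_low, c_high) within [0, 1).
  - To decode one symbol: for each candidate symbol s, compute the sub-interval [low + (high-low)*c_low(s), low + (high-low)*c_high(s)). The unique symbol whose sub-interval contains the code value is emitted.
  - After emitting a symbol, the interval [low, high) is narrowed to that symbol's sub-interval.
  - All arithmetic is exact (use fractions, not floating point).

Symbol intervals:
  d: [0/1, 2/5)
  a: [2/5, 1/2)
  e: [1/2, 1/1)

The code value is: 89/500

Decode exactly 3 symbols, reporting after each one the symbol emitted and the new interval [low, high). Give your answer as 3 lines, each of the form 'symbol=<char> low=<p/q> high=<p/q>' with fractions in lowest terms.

Step 1: interval [0/1, 1/1), width = 1/1 - 0/1 = 1/1
  'd': [0/1 + 1/1*0/1, 0/1 + 1/1*2/5) = [0/1, 2/5) <- contains code 89/500
  'a': [0/1 + 1/1*2/5, 0/1 + 1/1*1/2) = [2/5, 1/2)
  'e': [0/1 + 1/1*1/2, 0/1 + 1/1*1/1) = [1/2, 1/1)
  emit 'd', narrow to [0/1, 2/5)
Step 2: interval [0/1, 2/5), width = 2/5 - 0/1 = 2/5
  'd': [0/1 + 2/5*0/1, 0/1 + 2/5*2/5) = [0/1, 4/25)
  'a': [0/1 + 2/5*2/5, 0/1 + 2/5*1/2) = [4/25, 1/5) <- contains code 89/500
  'e': [0/1 + 2/5*1/2, 0/1 + 2/5*1/1) = [1/5, 2/5)
  emit 'a', narrow to [4/25, 1/5)
Step 3: interval [4/25, 1/5), width = 1/5 - 4/25 = 1/25
  'd': [4/25 + 1/25*0/1, 4/25 + 1/25*2/5) = [4/25, 22/125)
  'a': [4/25 + 1/25*2/5, 4/25 + 1/25*1/2) = [22/125, 9/50) <- contains code 89/500
  'e': [4/25 + 1/25*1/2, 4/25 + 1/25*1/1) = [9/50, 1/5)
  emit 'a', narrow to [22/125, 9/50)

Answer: symbol=d low=0/1 high=2/5
symbol=a low=4/25 high=1/5
symbol=a low=22/125 high=9/50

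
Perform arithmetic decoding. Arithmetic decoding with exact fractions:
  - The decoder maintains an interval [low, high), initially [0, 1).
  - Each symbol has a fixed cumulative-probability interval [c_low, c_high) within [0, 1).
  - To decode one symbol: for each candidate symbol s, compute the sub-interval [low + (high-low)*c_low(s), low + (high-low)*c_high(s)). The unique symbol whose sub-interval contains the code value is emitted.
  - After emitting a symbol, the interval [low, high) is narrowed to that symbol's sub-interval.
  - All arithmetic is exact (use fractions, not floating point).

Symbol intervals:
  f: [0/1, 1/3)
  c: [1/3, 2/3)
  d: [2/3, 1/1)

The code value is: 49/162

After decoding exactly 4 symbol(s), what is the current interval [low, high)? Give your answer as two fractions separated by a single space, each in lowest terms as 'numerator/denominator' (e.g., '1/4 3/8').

Answer: 8/27 25/81

Derivation:
Step 1: interval [0/1, 1/1), width = 1/1 - 0/1 = 1/1
  'f': [0/1 + 1/1*0/1, 0/1 + 1/1*1/3) = [0/1, 1/3) <- contains code 49/162
  'c': [0/1 + 1/1*1/3, 0/1 + 1/1*2/3) = [1/3, 2/3)
  'd': [0/1 + 1/1*2/3, 0/1 + 1/1*1/1) = [2/3, 1/1)
  emit 'f', narrow to [0/1, 1/3)
Step 2: interval [0/1, 1/3), width = 1/3 - 0/1 = 1/3
  'f': [0/1 + 1/3*0/1, 0/1 + 1/3*1/3) = [0/1, 1/9)
  'c': [0/1 + 1/3*1/3, 0/1 + 1/3*2/3) = [1/9, 2/9)
  'd': [0/1 + 1/3*2/3, 0/1 + 1/3*1/1) = [2/9, 1/3) <- contains code 49/162
  emit 'd', narrow to [2/9, 1/3)
Step 3: interval [2/9, 1/3), width = 1/3 - 2/9 = 1/9
  'f': [2/9 + 1/9*0/1, 2/9 + 1/9*1/3) = [2/9, 7/27)
  'c': [2/9 + 1/9*1/3, 2/9 + 1/9*2/3) = [7/27, 8/27)
  'd': [2/9 + 1/9*2/3, 2/9 + 1/9*1/1) = [8/27, 1/3) <- contains code 49/162
  emit 'd', narrow to [8/27, 1/3)
Step 4: interval [8/27, 1/3), width = 1/3 - 8/27 = 1/27
  'f': [8/27 + 1/27*0/1, 8/27 + 1/27*1/3) = [8/27, 25/81) <- contains code 49/162
  'c': [8/27 + 1/27*1/3, 8/27 + 1/27*2/3) = [25/81, 26/81)
  'd': [8/27 + 1/27*2/3, 8/27 + 1/27*1/1) = [26/81, 1/3)
  emit 'f', narrow to [8/27, 25/81)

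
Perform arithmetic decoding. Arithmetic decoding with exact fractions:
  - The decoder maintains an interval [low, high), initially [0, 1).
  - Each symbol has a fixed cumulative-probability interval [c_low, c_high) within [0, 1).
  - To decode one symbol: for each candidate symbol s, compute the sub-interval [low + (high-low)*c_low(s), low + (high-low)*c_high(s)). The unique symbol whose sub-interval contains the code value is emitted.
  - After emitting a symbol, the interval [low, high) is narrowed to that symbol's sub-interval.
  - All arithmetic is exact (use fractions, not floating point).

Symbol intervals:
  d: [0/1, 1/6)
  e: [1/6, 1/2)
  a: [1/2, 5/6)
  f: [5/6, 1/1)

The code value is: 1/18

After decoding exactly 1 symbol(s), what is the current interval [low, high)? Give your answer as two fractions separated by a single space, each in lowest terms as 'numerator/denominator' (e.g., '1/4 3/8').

Answer: 0/1 1/6

Derivation:
Step 1: interval [0/1, 1/1), width = 1/1 - 0/1 = 1/1
  'd': [0/1 + 1/1*0/1, 0/1 + 1/1*1/6) = [0/1, 1/6) <- contains code 1/18
  'e': [0/1 + 1/1*1/6, 0/1 + 1/1*1/2) = [1/6, 1/2)
  'a': [0/1 + 1/1*1/2, 0/1 + 1/1*5/6) = [1/2, 5/6)
  'f': [0/1 + 1/1*5/6, 0/1 + 1/1*1/1) = [5/6, 1/1)
  emit 'd', narrow to [0/1, 1/6)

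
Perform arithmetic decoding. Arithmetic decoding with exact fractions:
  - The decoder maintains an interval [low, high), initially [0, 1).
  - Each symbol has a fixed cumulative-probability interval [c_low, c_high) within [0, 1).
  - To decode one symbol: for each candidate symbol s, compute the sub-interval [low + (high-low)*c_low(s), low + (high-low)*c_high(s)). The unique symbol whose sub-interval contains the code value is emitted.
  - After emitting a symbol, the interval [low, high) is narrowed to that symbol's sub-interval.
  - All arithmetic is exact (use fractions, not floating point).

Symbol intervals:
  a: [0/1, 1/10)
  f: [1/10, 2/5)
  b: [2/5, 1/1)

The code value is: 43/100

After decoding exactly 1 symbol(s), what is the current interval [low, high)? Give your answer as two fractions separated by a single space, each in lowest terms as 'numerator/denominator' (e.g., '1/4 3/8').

Step 1: interval [0/1, 1/1), width = 1/1 - 0/1 = 1/1
  'a': [0/1 + 1/1*0/1, 0/1 + 1/1*1/10) = [0/1, 1/10)
  'f': [0/1 + 1/1*1/10, 0/1 + 1/1*2/5) = [1/10, 2/5)
  'b': [0/1 + 1/1*2/5, 0/1 + 1/1*1/1) = [2/5, 1/1) <- contains code 43/100
  emit 'b', narrow to [2/5, 1/1)

Answer: 2/5 1/1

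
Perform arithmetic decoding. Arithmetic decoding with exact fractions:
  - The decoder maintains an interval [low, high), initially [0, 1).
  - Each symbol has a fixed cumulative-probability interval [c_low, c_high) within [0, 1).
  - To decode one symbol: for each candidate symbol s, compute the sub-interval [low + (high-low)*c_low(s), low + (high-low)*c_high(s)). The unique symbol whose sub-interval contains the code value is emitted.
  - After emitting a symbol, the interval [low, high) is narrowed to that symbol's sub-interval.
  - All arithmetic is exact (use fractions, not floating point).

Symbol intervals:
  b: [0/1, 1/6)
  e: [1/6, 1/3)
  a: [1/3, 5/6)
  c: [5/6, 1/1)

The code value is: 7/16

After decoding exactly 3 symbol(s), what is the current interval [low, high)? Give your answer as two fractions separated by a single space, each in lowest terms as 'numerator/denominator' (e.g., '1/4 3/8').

Answer: 31/72 4/9

Derivation:
Step 1: interval [0/1, 1/1), width = 1/1 - 0/1 = 1/1
  'b': [0/1 + 1/1*0/1, 0/1 + 1/1*1/6) = [0/1, 1/6)
  'e': [0/1 + 1/1*1/6, 0/1 + 1/1*1/3) = [1/6, 1/3)
  'a': [0/1 + 1/1*1/3, 0/1 + 1/1*5/6) = [1/3, 5/6) <- contains code 7/16
  'c': [0/1 + 1/1*5/6, 0/1 + 1/1*1/1) = [5/6, 1/1)
  emit 'a', narrow to [1/3, 5/6)
Step 2: interval [1/3, 5/6), width = 5/6 - 1/3 = 1/2
  'b': [1/3 + 1/2*0/1, 1/3 + 1/2*1/6) = [1/3, 5/12)
  'e': [1/3 + 1/2*1/6, 1/3 + 1/2*1/3) = [5/12, 1/2) <- contains code 7/16
  'a': [1/3 + 1/2*1/3, 1/3 + 1/2*5/6) = [1/2, 3/4)
  'c': [1/3 + 1/2*5/6, 1/3 + 1/2*1/1) = [3/4, 5/6)
  emit 'e', narrow to [5/12, 1/2)
Step 3: interval [5/12, 1/2), width = 1/2 - 5/12 = 1/12
  'b': [5/12 + 1/12*0/1, 5/12 + 1/12*1/6) = [5/12, 31/72)
  'e': [5/12 + 1/12*1/6, 5/12 + 1/12*1/3) = [31/72, 4/9) <- contains code 7/16
  'a': [5/12 + 1/12*1/3, 5/12 + 1/12*5/6) = [4/9, 35/72)
  'c': [5/12 + 1/12*5/6, 5/12 + 1/12*1/1) = [35/72, 1/2)
  emit 'e', narrow to [31/72, 4/9)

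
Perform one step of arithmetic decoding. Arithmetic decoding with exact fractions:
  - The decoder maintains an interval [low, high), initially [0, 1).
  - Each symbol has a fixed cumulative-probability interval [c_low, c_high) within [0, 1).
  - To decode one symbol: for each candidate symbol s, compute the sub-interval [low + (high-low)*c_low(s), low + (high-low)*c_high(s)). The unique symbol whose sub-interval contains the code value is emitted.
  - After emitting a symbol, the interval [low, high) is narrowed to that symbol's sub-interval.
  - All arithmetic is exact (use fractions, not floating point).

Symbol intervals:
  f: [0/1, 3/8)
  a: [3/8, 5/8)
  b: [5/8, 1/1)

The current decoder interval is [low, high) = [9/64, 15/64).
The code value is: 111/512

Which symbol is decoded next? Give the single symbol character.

Answer: b

Derivation:
Interval width = high − low = 15/64 − 9/64 = 3/32
Scaled code = (code − low) / width = (111/512 − 9/64) / 3/32 = 13/16
  f: [0/1, 3/8) 
  a: [3/8, 5/8) 
  b: [5/8, 1/1) ← scaled code falls here ✓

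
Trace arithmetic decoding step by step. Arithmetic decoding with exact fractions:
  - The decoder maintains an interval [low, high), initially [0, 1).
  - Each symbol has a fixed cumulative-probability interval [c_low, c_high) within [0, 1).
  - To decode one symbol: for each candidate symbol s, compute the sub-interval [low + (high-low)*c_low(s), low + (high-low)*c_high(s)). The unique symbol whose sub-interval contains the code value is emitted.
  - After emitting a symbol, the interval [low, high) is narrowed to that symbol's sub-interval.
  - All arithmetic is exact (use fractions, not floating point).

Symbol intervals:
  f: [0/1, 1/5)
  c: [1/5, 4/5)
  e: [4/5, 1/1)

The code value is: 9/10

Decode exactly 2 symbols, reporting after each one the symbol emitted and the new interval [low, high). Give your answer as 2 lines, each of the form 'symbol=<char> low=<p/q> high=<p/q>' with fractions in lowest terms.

Answer: symbol=e low=4/5 high=1/1
symbol=c low=21/25 high=24/25

Derivation:
Step 1: interval [0/1, 1/1), width = 1/1 - 0/1 = 1/1
  'f': [0/1 + 1/1*0/1, 0/1 + 1/1*1/5) = [0/1, 1/5)
  'c': [0/1 + 1/1*1/5, 0/1 + 1/1*4/5) = [1/5, 4/5)
  'e': [0/1 + 1/1*4/5, 0/1 + 1/1*1/1) = [4/5, 1/1) <- contains code 9/10
  emit 'e', narrow to [4/5, 1/1)
Step 2: interval [4/5, 1/1), width = 1/1 - 4/5 = 1/5
  'f': [4/5 + 1/5*0/1, 4/5 + 1/5*1/5) = [4/5, 21/25)
  'c': [4/5 + 1/5*1/5, 4/5 + 1/5*4/5) = [21/25, 24/25) <- contains code 9/10
  'e': [4/5 + 1/5*4/5, 4/5 + 1/5*1/1) = [24/25, 1/1)
  emit 'c', narrow to [21/25, 24/25)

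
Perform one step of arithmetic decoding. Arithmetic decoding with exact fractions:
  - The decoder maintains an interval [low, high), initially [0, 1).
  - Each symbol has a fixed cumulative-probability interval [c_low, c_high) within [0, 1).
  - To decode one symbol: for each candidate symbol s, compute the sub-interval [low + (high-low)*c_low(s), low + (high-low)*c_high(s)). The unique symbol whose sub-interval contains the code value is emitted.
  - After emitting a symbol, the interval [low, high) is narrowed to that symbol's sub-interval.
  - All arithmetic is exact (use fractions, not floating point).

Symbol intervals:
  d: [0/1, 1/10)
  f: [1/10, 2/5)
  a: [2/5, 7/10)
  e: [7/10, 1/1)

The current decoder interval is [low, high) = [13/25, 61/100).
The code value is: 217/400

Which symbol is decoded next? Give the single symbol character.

Answer: f

Derivation:
Interval width = high − low = 61/100 − 13/25 = 9/100
Scaled code = (code − low) / width = (217/400 − 13/25) / 9/100 = 1/4
  d: [0/1, 1/10) 
  f: [1/10, 2/5) ← scaled code falls here ✓
  a: [2/5, 7/10) 
  e: [7/10, 1/1) 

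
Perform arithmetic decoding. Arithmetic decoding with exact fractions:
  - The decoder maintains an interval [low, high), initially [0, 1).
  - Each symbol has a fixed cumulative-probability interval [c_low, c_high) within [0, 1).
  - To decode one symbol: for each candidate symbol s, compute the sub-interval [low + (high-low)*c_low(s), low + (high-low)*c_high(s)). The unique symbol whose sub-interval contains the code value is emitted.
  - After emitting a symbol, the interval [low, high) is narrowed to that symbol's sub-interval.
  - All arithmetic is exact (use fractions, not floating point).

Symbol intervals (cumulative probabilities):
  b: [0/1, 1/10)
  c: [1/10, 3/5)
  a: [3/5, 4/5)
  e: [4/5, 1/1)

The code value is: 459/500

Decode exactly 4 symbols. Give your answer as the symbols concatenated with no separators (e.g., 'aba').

Step 1: interval [0/1, 1/1), width = 1/1 - 0/1 = 1/1
  'b': [0/1 + 1/1*0/1, 0/1 + 1/1*1/10) = [0/1, 1/10)
  'c': [0/1 + 1/1*1/10, 0/1 + 1/1*3/5) = [1/10, 3/5)
  'a': [0/1 + 1/1*3/5, 0/1 + 1/1*4/5) = [3/5, 4/5)
  'e': [0/1 + 1/1*4/5, 0/1 + 1/1*1/1) = [4/5, 1/1) <- contains code 459/500
  emit 'e', narrow to [4/5, 1/1)
Step 2: interval [4/5, 1/1), width = 1/1 - 4/5 = 1/5
  'b': [4/5 + 1/5*0/1, 4/5 + 1/5*1/10) = [4/5, 41/50)
  'c': [4/5 + 1/5*1/10, 4/5 + 1/5*3/5) = [41/50, 23/25) <- contains code 459/500
  'a': [4/5 + 1/5*3/5, 4/5 + 1/5*4/5) = [23/25, 24/25)
  'e': [4/5 + 1/5*4/5, 4/5 + 1/5*1/1) = [24/25, 1/1)
  emit 'c', narrow to [41/50, 23/25)
Step 3: interval [41/50, 23/25), width = 23/25 - 41/50 = 1/10
  'b': [41/50 + 1/10*0/1, 41/50 + 1/10*1/10) = [41/50, 83/100)
  'c': [41/50 + 1/10*1/10, 41/50 + 1/10*3/5) = [83/100, 22/25)
  'a': [41/50 + 1/10*3/5, 41/50 + 1/10*4/5) = [22/25, 9/10)
  'e': [41/50 + 1/10*4/5, 41/50 + 1/10*1/1) = [9/10, 23/25) <- contains code 459/500
  emit 'e', narrow to [9/10, 23/25)
Step 4: interval [9/10, 23/25), width = 23/25 - 9/10 = 1/50
  'b': [9/10 + 1/50*0/1, 9/10 + 1/50*1/10) = [9/10, 451/500)
  'c': [9/10 + 1/50*1/10, 9/10 + 1/50*3/5) = [451/500, 114/125)
  'a': [9/10 + 1/50*3/5, 9/10 + 1/50*4/5) = [114/125, 229/250)
  'e': [9/10 + 1/50*4/5, 9/10 + 1/50*1/1) = [229/250, 23/25) <- contains code 459/500
  emit 'e', narrow to [229/250, 23/25)

Answer: ecee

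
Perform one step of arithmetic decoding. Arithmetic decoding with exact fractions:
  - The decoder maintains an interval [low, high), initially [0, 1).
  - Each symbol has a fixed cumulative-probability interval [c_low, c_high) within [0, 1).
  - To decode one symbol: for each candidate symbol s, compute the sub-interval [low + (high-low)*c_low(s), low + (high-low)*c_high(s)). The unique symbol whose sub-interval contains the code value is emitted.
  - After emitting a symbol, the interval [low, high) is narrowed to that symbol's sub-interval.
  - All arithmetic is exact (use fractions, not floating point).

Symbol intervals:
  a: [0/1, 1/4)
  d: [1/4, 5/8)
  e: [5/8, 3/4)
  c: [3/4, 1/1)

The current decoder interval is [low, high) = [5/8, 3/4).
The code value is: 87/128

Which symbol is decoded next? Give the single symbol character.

Answer: d

Derivation:
Interval width = high − low = 3/4 − 5/8 = 1/8
Scaled code = (code − low) / width = (87/128 − 5/8) / 1/8 = 7/16
  a: [0/1, 1/4) 
  d: [1/4, 5/8) ← scaled code falls here ✓
  e: [5/8, 3/4) 
  c: [3/4, 1/1) 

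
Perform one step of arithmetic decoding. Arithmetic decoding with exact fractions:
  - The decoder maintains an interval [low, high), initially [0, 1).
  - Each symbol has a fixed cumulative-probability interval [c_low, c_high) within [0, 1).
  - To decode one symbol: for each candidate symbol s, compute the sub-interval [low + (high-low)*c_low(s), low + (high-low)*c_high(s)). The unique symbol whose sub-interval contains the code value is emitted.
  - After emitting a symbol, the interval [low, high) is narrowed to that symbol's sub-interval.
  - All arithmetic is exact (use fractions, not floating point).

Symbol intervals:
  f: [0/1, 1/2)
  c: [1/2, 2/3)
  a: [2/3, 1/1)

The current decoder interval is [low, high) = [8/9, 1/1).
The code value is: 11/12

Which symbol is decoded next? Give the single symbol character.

Interval width = high − low = 1/1 − 8/9 = 1/9
Scaled code = (code − low) / width = (11/12 − 8/9) / 1/9 = 1/4
  f: [0/1, 1/2) ← scaled code falls here ✓
  c: [1/2, 2/3) 
  a: [2/3, 1/1) 

Answer: f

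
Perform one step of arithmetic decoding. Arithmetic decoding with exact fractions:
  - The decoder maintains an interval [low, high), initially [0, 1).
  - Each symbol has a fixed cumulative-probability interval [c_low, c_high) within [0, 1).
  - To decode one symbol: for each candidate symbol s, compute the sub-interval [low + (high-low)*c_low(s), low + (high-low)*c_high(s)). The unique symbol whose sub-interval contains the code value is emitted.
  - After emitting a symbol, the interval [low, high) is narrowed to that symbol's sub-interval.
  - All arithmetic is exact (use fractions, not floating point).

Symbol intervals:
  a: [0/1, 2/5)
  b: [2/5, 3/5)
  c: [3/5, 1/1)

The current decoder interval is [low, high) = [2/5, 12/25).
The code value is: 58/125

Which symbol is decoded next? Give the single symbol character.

Answer: c

Derivation:
Interval width = high − low = 12/25 − 2/5 = 2/25
Scaled code = (code − low) / width = (58/125 − 2/5) / 2/25 = 4/5
  a: [0/1, 2/5) 
  b: [2/5, 3/5) 
  c: [3/5, 1/1) ← scaled code falls here ✓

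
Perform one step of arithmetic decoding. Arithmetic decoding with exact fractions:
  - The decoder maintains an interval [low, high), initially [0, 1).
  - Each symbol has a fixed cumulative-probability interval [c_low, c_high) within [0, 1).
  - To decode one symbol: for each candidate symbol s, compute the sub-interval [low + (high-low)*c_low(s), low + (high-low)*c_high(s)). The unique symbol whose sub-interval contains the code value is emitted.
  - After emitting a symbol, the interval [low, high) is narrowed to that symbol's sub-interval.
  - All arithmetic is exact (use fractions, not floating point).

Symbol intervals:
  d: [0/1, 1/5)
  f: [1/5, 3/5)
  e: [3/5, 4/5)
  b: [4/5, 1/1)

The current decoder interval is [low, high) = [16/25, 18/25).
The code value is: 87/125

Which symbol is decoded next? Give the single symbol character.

Interval width = high − low = 18/25 − 16/25 = 2/25
Scaled code = (code − low) / width = (87/125 − 16/25) / 2/25 = 7/10
  d: [0/1, 1/5) 
  f: [1/5, 3/5) 
  e: [3/5, 4/5) ← scaled code falls here ✓
  b: [4/5, 1/1) 

Answer: e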